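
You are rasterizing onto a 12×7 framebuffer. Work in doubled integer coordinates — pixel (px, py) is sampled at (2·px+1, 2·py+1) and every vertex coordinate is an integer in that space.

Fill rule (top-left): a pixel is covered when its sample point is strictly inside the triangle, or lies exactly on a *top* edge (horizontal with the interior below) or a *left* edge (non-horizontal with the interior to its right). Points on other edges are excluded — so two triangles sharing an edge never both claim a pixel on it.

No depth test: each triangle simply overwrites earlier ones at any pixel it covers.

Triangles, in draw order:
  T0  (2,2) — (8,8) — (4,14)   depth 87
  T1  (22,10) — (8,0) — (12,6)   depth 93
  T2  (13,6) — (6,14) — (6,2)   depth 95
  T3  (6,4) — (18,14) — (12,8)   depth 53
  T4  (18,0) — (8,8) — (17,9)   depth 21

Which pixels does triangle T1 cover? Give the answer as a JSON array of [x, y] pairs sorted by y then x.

T0:
  2·area = 60
  edge (2, 2)→(8, 8): d=(6,6) right/bottom  bias=-1
  edge (8, 8)→(4, 14): d=(-4,6) right/bottom  bias=-1
  edge (4, 14)→(2, 2): d=(-2,-12) top-left  bias=+0
    (0,0)@(1, 1): e=[0,70,-10] → ·  [on edge]
    (1,1)@(3, 3): e=[0,50,10] → ·  [on edge]
    (1,2)@(3, 5): e=[12,42,6] → #
    (2,2)@(5, 5): e=[0,30,30] → ·  [on edge]
    (1,3)@(3, 7): e=[24,34,2] → #
    (2,3)@(5, 7): e=[12,22,26] → #
    (3,3)@(7, 7): e=[0,10,50] → ·  [on edge]
    (1,4)@(3, 9): e=[36,26,-2] → ·
    (2,4)@(5, 9): e=[24,14,22] → #
    (3,4)@(7, 9): e=[12,2,46] → #
    (4,4)@(9, 9): e=[0,-10,70] → ·  [on edge]
    (2,5)@(5, 11): e=[36,6,18] → #
    (5,5)@(11, 11): e=[0,-30,90] → ·  [on edge]
    (6,6)@(13, 13): e=[0,-50,110] → ·  [on edge]
  covered (6 px):
    · · · · · · · · · · · ·
    · · · · · · · · · · · ·
    · # · · · · · · · · · ·
    · # # · · · · · · · · ·
    · · # # · · · · · · · ·
    · · # · · · · · · · · ·
    · · · · · · · · · · · ·
T1:
  2·area = 44  (B↔C swapped to make it positive)
  edge (22, 10)→(12, 6): d=(-10,-4) top-left  bias=+0
  edge (12, 6)→(8, 0): d=(-4,-6) top-left  bias=+0
  edge (8, 0)→(22, 10): d=(14,10) right/bottom  bias=-1
    (4,0)@(9, 1): e=[38,2,4] → #
    (5,0)@(11, 1): e=[46,14,-16] → ·
    (4,1)@(9, 3): e=[18,-6,32] → ·
    (5,1)@(11, 3): e=[26,6,12] → #
    (6,1)@(13, 3): e=[34,18,-8] → ·
    (5,2)@(11, 5): e=[6,-2,40] → ·
    (6,2)@(13, 5): e=[14,10,20] → #
    (7,2)@(15, 5): e=[22,22,0] → ·  [on edge]
    (6,3)@(13, 7): e=[-6,2,48] → ·
    (7,3)@(15, 7): e=[2,14,28] → #
    (8,3)@(17, 7): e=[10,26,8] → #
    (9,3)@(19, 7): e=[18,38,-12] → ·
  covered (5 px):
    · · · · # · · · · · · ·
    · · · · · # · · · · · ·
    · · · · · · # · · · · ·
    · · · · · · · # # · · ·
    · · · · · · · · · · · ·
    · · · · · · · · · · · ·
    · · · · · · · · · · · ·
T2:
  2·area = 84
  edge (13, 6)→(6, 14): d=(-7,8) right/bottom  bias=-1
  edge (6, 14)→(6, 2): d=(0,-12) top-left  bias=+0
  edge (6, 2)→(13, 6): d=(7,4) right/bottom  bias=-1
    (3,1)@(7, 3): e=[69,12,3] → #
    (4,1)@(9, 3): e=[53,36,-5] → ·
    (3,2)@(7, 5): e=[55,12,17] → #
    (4,2)@(9, 5): e=[39,36,9] → #
    (5,2)@(11, 5): e=[23,60,1] → #
    (6,2)@(13, 5): e=[7,84,-7] → ·
    (3,3)@(7, 7): e=[41,12,31] → #
    (6,3)@(13, 7): e=[-7,84,7] → ·
    (3,4)@(7, 9): e=[27,12,45] → #
    (5,4)@(11, 9): e=[-5,60,29] → ·
    (3,5)@(7, 11): e=[13,12,59] → #
    (4,5)@(9, 11): e=[-3,36,51] → ·
  covered (10 px):
    · · · · · · · · · · · ·
    · · · # · · · · · · · ·
    · · · # # # · · · · · ·
    · · · # # # · · · · · ·
    · · · # # · · · · · · ·
    · · · # · · · · · · · ·
    · · · · · · · · · · · ·
T3:
  2·area = 12  (B↔C swapped to make it positive)
  edge (6, 4)→(12, 8): d=(6,4) right/bottom  bias=-1
  edge (12, 8)→(18, 14): d=(6,6) right/bottom  bias=-1
  edge (18, 14)→(6, 4): d=(-12,-10) top-left  bias=+0
    (2,0)@(5, 1): e=[-14,0,26] → ·  [on edge]
    (3,1)@(7, 3): e=[-10,0,22] → ·  [on edge]
    (4,2)@(9, 5): e=[-6,0,18] → ·  [on edge]
    (5,3)@(11, 7): e=[-2,0,14] → ·  [on edge]
    (6,4)@(13, 9): e=[2,0,10] → ·  [on edge]
    (7,5)@(15, 11): e=[6,0,6] → ·  [on edge]
    (8,6)@(17, 13): e=[10,0,2] → ·  [on edge]
  covered (0 px):
    · · · · · · · · · · · ·
    · · · · · · · · · · · ·
    · · · · · · · · · · · ·
    · · · · · · · · · · · ·
    · · · · · · · · · · · ·
    · · · · · · · · · · · ·
    · · · · · · · · · · · ·
T4:
  2·area = 82  (B↔C swapped to make it positive)
  edge (18, 0)→(17, 9): d=(-1,9) right/bottom  bias=-1
  edge (17, 9)→(8, 8): d=(-9,-1) top-left  bias=+0
  edge (8, 8)→(18, 0): d=(10,-8) top-left  bias=+0
    (8,0)@(17, 1): e=[8,72,2] → #
    (9,0)@(19, 1): e=[-10,74,18] → ·
    (7,1)@(15, 3): e=[24,52,6] → #
    (9,1)@(19, 3): e=[-12,56,38] → ·
    (6,2)@(13, 5): e=[40,32,10] → #
    (9,2)@(19, 5): e=[-14,38,58] → ·
    (5,3)@(11, 7): e=[56,12,14] → #
    (9,3)@(19, 7): e=[-16,20,78] → ·
    (5,4)@(11, 9): e=[54,-6,34] → ·
    (6,4)@(13, 9): e=[36,-4,50] → ·
    (7,4)@(15, 9): e=[18,-2,66] → ·
    (8,4)@(17, 9): e=[0,0,82] → ·  [on edge]
  covered (10 px):
    · · · · · · · · # · · ·
    · · · · · · · # # · · ·
    · · · · · · # # # · · ·
    · · · · · # # # # · · ·
    · · · · · · · · · · · ·
    · · · · · · · · · · · ·
    · · · · · · · · · · · ·

Answer: [[4,0],[5,1],[6,2],[7,3],[8,3]]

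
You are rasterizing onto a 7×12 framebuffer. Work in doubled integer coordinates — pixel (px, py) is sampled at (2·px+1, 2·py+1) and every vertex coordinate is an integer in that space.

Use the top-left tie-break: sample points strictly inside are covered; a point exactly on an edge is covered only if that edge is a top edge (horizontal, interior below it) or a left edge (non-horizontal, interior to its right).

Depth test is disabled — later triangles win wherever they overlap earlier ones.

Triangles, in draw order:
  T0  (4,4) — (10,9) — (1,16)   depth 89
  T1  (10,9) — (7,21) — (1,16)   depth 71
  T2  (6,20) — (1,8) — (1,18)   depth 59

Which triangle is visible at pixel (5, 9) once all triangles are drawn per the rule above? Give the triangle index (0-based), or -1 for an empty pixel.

T0:
  2·area = 87
  edge (4, 4)→(10, 9): d=(6,5) right/bottom  bias=-1
  edge (10, 9)→(1, 16): d=(-9,7) right/bottom  bias=-1
  edge (1, 16)→(4, 4): d=(3,-12) top-left  bias=+0
    (2,2)@(5, 5): e=[1,71,15] → #
    (3,2)@(7, 5): e=[-9,57,39] → ·
    (2,3)@(5, 7): e=[13,53,21] → #
    (3,3)@(7, 7): e=[3,39,45] → #
    (4,3)@(9, 7): e=[-7,25,69] → ·
    (1,4)@(3, 9): e=[35,49,3] → #
    (4,4)@(9, 9): e=[5,7,75] → #
    (5,4)@(11, 9): e=[-5,-7,99] → ·
    (1,5)@(3, 11): e=[47,31,9] → #
    (4,5)@(9, 11): e=[17,-11,81] → ·
    (1,6)@(3, 13): e=[59,13,15] → #
    (2,6)@(5, 13): e=[49,-1,39] → ·
  covered (11 px):
    · · · · · · ·
    · · · · · · ·
    · · # · · · ·
    · · # # · · ·
    · # # # # · ·
    · # # # · · ·
    · # · · · · ·
    · · · · · · ·
    · · · · · · ·
    · · · · · · ·
    · · · · · · ·
    · · · · · · ·
T1:
  2·area = 87
  edge (10, 9)→(7, 21): d=(-3,12) right/bottom  bias=-1
  edge (7, 21)→(1, 16): d=(-6,-5) top-left  bias=+0
  edge (1, 16)→(10, 9): d=(9,-7) top-left  bias=+0
    (5,2)@(11, 5): e=[0,116,-29] → ·  [on edge]
    (4,5)@(9, 11): e=[6,70,11] → #
    (5,5)@(11, 11): e=[-18,80,25] → ·
    (2,6)@(5, 13): e=[48,38,1] → #
    (3,6)@(7, 13): e=[24,48,15] → #
    (4,6)@(9, 13): e=[0,58,29] → ·  [on edge]
    (1,7)@(3, 15): e=[66,16,5] → #
    (4,7)@(9, 15): e=[-6,46,47] → ·
    (1,8)@(3, 17): e=[60,4,23] → #
    (4,8)@(9, 17): e=[-12,34,65] → ·
    (1,9)@(3, 19): e=[54,-8,41] → ·
    (2,9)@(5, 19): e=[30,2,55] → #
    (3,10)@(7, 21): e=[0,0,87] → ·  [on edge]
  covered (11 px):
    · · · · · · ·
    · · · · · · ·
    · · · · · · ·
    · · · · · · ·
    · · · · · · ·
    · · · · # · ·
    · · # # · · ·
    · # # # · · ·
    · # # # · · ·
    · · # # · · ·
    · · · · · · ·
    · · · · · · ·
T2:
  2·area = 50  (B↔C swapped to make it positive)
  edge (6, 20)→(1, 18): d=(-5,-2) top-left  bias=+0
  edge (1, 18)→(1, 8): d=(0,-10) top-left  bias=+0
  edge (1, 8)→(6, 20): d=(5,12) right/bottom  bias=-1
    (0,0)@(1, 1): e=[85,0,-35] → ·  [on edge]
    (0,1)@(1, 3): e=[75,0,-25] → ·  [on edge]
    (0,2)@(1, 5): e=[65,0,-15] → ·  [on edge]
    (0,3)@(1, 7): e=[55,0,-5] → ·  [on edge]
    (0,4)@(1, 9): e=[45,0,5] → #  [on edge]
    (1,4)@(3, 9): e=[49,20,-19] → ·
    (0,5)@(1, 11): e=[35,0,15] → #  [on edge]
    (1,5)@(3, 11): e=[39,20,-9] → ·
    (0,6)@(1, 13): e=[25,0,25] → #  [on edge]
    (1,6)@(3, 13): e=[29,20,1] → #
    (2,6)@(5, 13): e=[33,40,-23] → ·
    (0,7)@(1, 15): e=[15,0,35] → #  [on edge]
    (0,8)@(1, 17): e=[5,0,45] → #  [on edge]
    (0,9)@(1, 19): e=[-5,0,55] → ·  [on edge]
    (0,10)@(1, 21): e=[-15,0,65] → ·  [on edge]
    (0,11)@(1, 23): e=[-25,0,75] → ·  [on edge]
  covered (9 px):
    · · · · · · ·
    · · · · · · ·
    · · · · · · ·
    · · · · · · ·
    # · · · · · ·
    # · · · · · ·
    # # · · · · ·
    # # · · · · ·
    # # · · · · ·
    · · # · · · ·
    · · · · · · ·
    · · · · · · ·

Z-buffer (winner per pixel, '.' = empty):
  . . . . . . .
  . . . . . . .
  . . 0 . . . .
  . . 0 0 . . .
  2 0 0 0 0 . .
  2 0 0 0 1 . .
  2 2 1 1 . . .
  2 2 1 1 . . .
  2 2 1 1 . . .
  . . 2 1 . . .
  . . . . . . .
  . . . . . . .

Final: -1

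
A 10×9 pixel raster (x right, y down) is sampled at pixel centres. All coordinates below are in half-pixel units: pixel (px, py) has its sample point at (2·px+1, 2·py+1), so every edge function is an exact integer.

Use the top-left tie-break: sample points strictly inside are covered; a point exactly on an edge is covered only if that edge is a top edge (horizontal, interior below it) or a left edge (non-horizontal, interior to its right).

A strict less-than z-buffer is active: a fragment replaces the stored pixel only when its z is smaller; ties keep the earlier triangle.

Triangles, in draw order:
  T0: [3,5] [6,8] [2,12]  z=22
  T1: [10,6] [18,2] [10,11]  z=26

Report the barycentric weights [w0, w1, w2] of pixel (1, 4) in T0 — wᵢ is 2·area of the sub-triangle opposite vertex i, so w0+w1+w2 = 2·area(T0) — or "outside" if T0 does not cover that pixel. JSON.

T0:
  2·area = 24
  edge (3, 5)→(6, 8): d=(3,3) right/bottom  bias=-1
  edge (6, 8)→(2, 12): d=(-4,4) right/bottom  bias=-1
  edge (2, 12)→(3, 5): d=(1,-7) top-left  bias=+0
    (6,0)@(13, 1): e=[-42,0,66] → .  [on edge]
    (0,1)@(1, 3): e=[0,40,-16] → .  [on edge]
    (5,1)@(11, 3): e=[-30,0,54] → .  [on edge]
    (1,2)@(3, 5): e=[0,24,0] → .  [on edge]
    (4,2)@(9, 5): e=[-18,0,42] → .  [on edge]
    (1,3)@(3, 7): e=[6,16,2] → X
    (2,3)@(5, 7): e=[0,8,16] → .  [on edge]
    (3,3)@(7, 7): e=[-6,0,30] → .  [on edge]
    (1,4)@(3, 9): e=[12,8,4] → X
    (2,4)@(5, 9): e=[6,0,18] → .  [on edge]
    (3,4)@(7, 9): e=[0,-8,32] → .  [on edge]
    (1,5)@(3, 11): e=[18,0,6] → .  [on edge]
    (4,5)@(9, 11): e=[0,-24,48] → .  [on edge]
    (0,6)@(1, 13): e=[30,0,-6] → .  [on edge]
    (5,6)@(11, 13): e=[0,-40,64] → .  [on edge]
    (6,7)@(13, 15): e=[0,-56,80] → .  [on edge]
    (7,8)@(15, 17): e=[0,-72,96] → .  [on edge]
  covered (2 px):
    . . . . . . . . . .
    . . . . . . . . . .
    . . . . . . . . . .
    . X . . . . . . . .
    . X . . . . . . . .
    . . . . . . . . . .
    . . . . . . . . . .
    . . . . . . . . . .
    . . . . . . . . . .
T1:
  2·area = 40
  edge (10, 6)→(18, 2): d=(8,-4) top-left  bias=+0
  edge (18, 2)→(10, 11): d=(-8,9) right/bottom  bias=-1
  edge (10, 11)→(10, 6): d=(0,-5) top-left  bias=+0
    (8,1)@(17, 3): e=[4,1,35] → X
    (9,1)@(19, 3): e=[12,-17,45] → .
    (6,2)@(13, 5): e=[4,21,15] → X
    (7,2)@(15, 5): e=[12,3,25] → X
    (8,2)@(17, 5): e=[20,-15,35] → .
    (5,3)@(11, 7): e=[12,23,5] → X
    (7,3)@(15, 7): e=[28,-13,25] → .
    (5,4)@(11, 9): e=[28,7,5] → X
    (6,4)@(13, 9): e=[36,-11,15] → .
    (5,5)@(11, 11): e=[44,-9,5] → .
  covered (6 px):
    . . . . . . . . . .
    . . . . . . . . X .
    . . . . . . X X . .
    . . . . . X X . . .
    . . . . . X . . . .
    . . . . . . . . . .
    . . . . . . . . . .
    . . . . . . . . . .
    . . . . . . . . . .

Result: [8,4,12]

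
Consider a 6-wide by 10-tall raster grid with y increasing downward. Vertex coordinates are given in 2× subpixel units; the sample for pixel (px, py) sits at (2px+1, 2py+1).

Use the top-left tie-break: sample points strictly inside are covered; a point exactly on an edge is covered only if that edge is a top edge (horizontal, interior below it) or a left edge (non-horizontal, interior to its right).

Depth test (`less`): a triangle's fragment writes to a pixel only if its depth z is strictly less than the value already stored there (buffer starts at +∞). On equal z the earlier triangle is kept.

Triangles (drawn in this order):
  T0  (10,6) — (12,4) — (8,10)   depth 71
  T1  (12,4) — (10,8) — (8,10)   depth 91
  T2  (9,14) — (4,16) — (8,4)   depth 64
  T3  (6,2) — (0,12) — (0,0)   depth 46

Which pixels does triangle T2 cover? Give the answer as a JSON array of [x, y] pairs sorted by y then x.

T0:
  2·area = 4
  edge (10, 6)→(12, 4): d=(2,-2) top-left  bias=+0
  edge (12, 4)→(8, 10): d=(-4,6) right/bottom  bias=-1
  edge (8, 10)→(10, 6): d=(2,-4) top-left  bias=+0
    (5,2)@(11, 5): e=[0,2,2] → #  [on edge]
    (4,3)@(9, 7): e=[0,6,-2] → ·  [on edge]
    (5,3)@(11, 7): e=[4,-6,6] → ·
    (3,4)@(7, 9): e=[0,10,-6] → ·  [on edge]
    (2,5)@(5, 11): e=[0,14,-10] → ·  [on edge]
    (1,6)@(3, 13): e=[0,18,-14] → ·  [on edge]
    (0,7)@(1, 15): e=[0,22,-18] → ·  [on edge]
  covered (1 px):
    · · · · · ·
    · · · · · ·
    · · · · · #
    · · · · · ·
    · · · · · ·
    · · · · · ·
    · · · · · ·
    · · · · · ·
    · · · · · ·
    · · · · · ·
T1:
  2·area = 4
  edge (12, 4)→(10, 8): d=(-2,4) right/bottom  bias=-1
  edge (10, 8)→(8, 10): d=(-2,2) right/bottom  bias=-1
  edge (8, 10)→(12, 4): d=(4,-6) top-left  bias=+0
    (5,3)@(11, 7): e=[-2,0,6] → ·  [on edge]
    (4,4)@(9, 9): e=[2,0,2] → ·  [on edge]
    (3,5)@(7, 11): e=[6,0,-2] → ·  [on edge]
    (2,6)@(5, 13): e=[10,0,-6] → ·  [on edge]
    (1,7)@(3, 15): e=[14,0,-10] → ·  [on edge]
    (0,8)@(1, 17): e=[18,0,-14] → ·  [on edge]
  covered (0 px):
    · · · · · ·
    · · · · · ·
    · · · · · ·
    · · · · · ·
    · · · · · ·
    · · · · · ·
    · · · · · ·
    · · · · · ·
    · · · · · ·
    · · · · · ·
T2:
  2·area = 52
  edge (9, 14)→(4, 16): d=(-5,2) right/bottom  bias=-1
  edge (4, 16)→(8, 4): d=(4,-12) top-left  bias=+0
  edge (8, 4)→(9, 14): d=(1,10) right/bottom  bias=-1
    (4,0)@(9, 1): e=[65,0,-13] → ·  [on edge]
    (3,3)@(7, 7): e=[39,0,13] → #  [on edge]
    (4,3)@(9, 7): e=[35,24,-7] → ·
    (3,4)@(7, 9): e=[29,8,15] → #
    (4,4)@(9, 9): e=[25,32,-5] → ·
    (3,5)@(7, 11): e=[19,16,17] → #
    (4,5)@(9, 11): e=[15,40,-3] → ·
    (2,6)@(5, 13): e=[13,0,39] → #  [on edge]
    (4,6)@(9, 13): e=[5,48,-1] → ·
    (2,7)@(5, 15): e=[3,8,41] → #
    (3,7)@(7, 15): e=[-1,32,21] → ·
    (2,8)@(5, 17): e=[-7,16,43] → ·
    (1,9)@(3, 19): e=[-13,0,65] → ·  [on edge]
  covered (6 px):
    · · · · · ·
    · · · · · ·
    · · · · · ·
    · · · # · ·
    · · · # · ·
    · · · # · ·
    · · # # · ·
    · · # · · ·
    · · · · · ·
    · · · · · ·
T3:
  2·area = 72
  edge (6, 2)→(0, 12): d=(-6,10) right/bottom  bias=-1
  edge (0, 12)→(0, 0): d=(0,-12) top-left  bias=+0
  edge (0, 0)→(6, 2): d=(6,2) right/bottom  bias=-1
    (0,0)@(1, 1): e=[56,12,4] → #
    (1,0)@(3, 1): e=[36,36,0] → ·  [on edge]
    (0,1)@(1, 3): e=[44,12,16] → #
    (1,1)@(3, 3): e=[24,36,12] → #
    (2,1)@(5, 3): e=[4,60,8] → #
    (3,1)@(7, 3): e=[-16,84,4] → ·
    (4,1)@(9, 3): e=[-36,108,0] → ·  [on edge]
    (0,2)@(1, 5): e=[32,12,28] → #
    (2,2)@(5, 5): e=[-8,60,20] → ·
    (0,3)@(1, 7): e=[20,12,40] → #
    (1,3)@(3, 7): e=[0,36,36] → ·  [on edge]
    (0,4)@(1, 9): e=[8,12,52] → #
  covered (8 px):
    # · · · · ·
    # # # · · ·
    # # · · · ·
    # · · · · ·
    # · · · · ·
    · · · · · ·
    · · · · · ·
    · · · · · ·
    · · · · · ·
    · · · · · ·

Final: [[3,3],[3,4],[3,5],[2,6],[3,6],[2,7]]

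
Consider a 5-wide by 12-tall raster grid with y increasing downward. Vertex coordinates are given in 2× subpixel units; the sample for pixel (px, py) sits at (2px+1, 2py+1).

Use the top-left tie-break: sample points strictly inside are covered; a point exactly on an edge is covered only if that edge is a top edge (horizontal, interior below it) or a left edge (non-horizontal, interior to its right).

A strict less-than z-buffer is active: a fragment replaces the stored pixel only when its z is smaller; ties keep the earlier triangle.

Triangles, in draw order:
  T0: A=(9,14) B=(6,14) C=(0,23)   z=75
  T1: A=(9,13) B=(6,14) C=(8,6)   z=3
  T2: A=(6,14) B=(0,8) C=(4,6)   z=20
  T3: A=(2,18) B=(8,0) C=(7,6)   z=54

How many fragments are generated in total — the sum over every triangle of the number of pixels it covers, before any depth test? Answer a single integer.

T0:
  2·area = 27  (B↔C swapped to make it positive)
  edge (9, 14)→(0, 23): d=(-9,9) right/bottom  bias=-1
  edge (0, 23)→(6, 14): d=(6,-9) top-left  bias=+0
  edge (6, 14)→(9, 14): d=(3,0) top-left  bias=+0
    (3,7)@(7, 15): e=[9,15,3] → █
    (4,7)@(9, 15): e=[-9,33,3] → ·
    (2,8)@(5, 17): e=[9,9,9] → █
    (3,8)@(7, 17): e=[-9,27,9] → ·
    (1,9)@(3, 19): e=[9,3,15] → █
    (2,9)@(5, 19): e=[-9,21,15] → ·
    (1,10)@(3, 21): e=[-9,15,21] → ·
  covered (3 px):
    · · · · ·
    · · · · ·
    · · · · ·
    · · · · ·
    · · · · ·
    · · · · ·
    · · · · ·
    · · · █ ·
    · · █ · ·
    · █ · · ·
    · · · · ·
    · · · · ·
T1:
  2·area = 22
  edge (9, 13)→(6, 14): d=(-3,1) right/bottom  bias=-1
  edge (6, 14)→(8, 6): d=(2,-8) top-left  bias=+0
  edge (8, 6)→(9, 13): d=(1,7) right/bottom  bias=-1
    (3,5)@(7, 11): e=[8,2,12] → █
    (4,5)@(9, 11): e=[6,18,-2] → ·
    (3,6)@(7, 13): e=[2,6,14] → █
    (4,6)@(9, 13): e=[0,22,0] → ·  [on edge]
    (1,7)@(3, 15): e=[0,-22,44] → ·  [on edge]
    (3,7)@(7, 15): e=[-4,10,16] → ·
  covered (2 px):
    · · · · ·
    · · · · ·
    · · · · ·
    · · · · ·
    · · · · ·
    · · · █ ·
    · · · █ ·
    · · · · ·
    · · · · ·
    · · · · ·
    · · · · ·
    · · · · ·
T2:
  2·area = 36
  edge (6, 14)→(0, 8): d=(-6,-6) top-left  bias=+0
  edge (0, 8)→(4, 6): d=(4,-2) top-left  bias=+0
  edge (4, 6)→(6, 14): d=(2,8) right/bottom  bias=-1
    (1,3)@(3, 7): e=[24,2,10] → █
    (2,3)@(5, 7): e=[36,6,-6] → ·
    (0,4)@(1, 9): e=[0,6,30] → █  [on edge]
    (2,4)@(5, 9): e=[24,14,-2] → ·
    (0,5)@(1, 11): e=[-12,14,34] → ·
    (1,5)@(3, 11): e=[0,18,18] → █  [on edge]
    (2,5)@(5, 11): e=[12,22,2] → █
    (3,5)@(7, 11): e=[24,26,-14] → ·
    (1,6)@(3, 13): e=[-12,26,22] → ·
    (2,6)@(5, 13): e=[0,30,6] → █  [on edge]
    (3,6)@(7, 13): e=[12,34,-10] → ·
    (2,7)@(5, 15): e=[-12,38,10] → ·
    (3,7)@(7, 15): e=[0,42,-6] → ·  [on edge]
    (4,8)@(9, 17): e=[0,54,-18] → ·  [on edge]
  covered (6 px):
    · · · · ·
    · · · · ·
    · · · · ·
    · █ · · ·
    █ █ · · ·
    · █ █ · ·
    · · █ · ·
    · · · · ·
    · · · · ·
    · · · · ·
    · · · · ·
    · · · · ·
T3:
  2·area = 18
  edge (2, 18)→(8, 0): d=(6,-18) top-left  bias=+0
  edge (8, 0)→(7, 6): d=(-1,6) right/bottom  bias=-1
  edge (7, 6)→(2, 18): d=(-5,12) right/bottom  bias=-1
    (3,1)@(7, 3): e=[0,3,15] → █  [on edge]
    (4,1)@(9, 3): e=[36,-9,-9] → ·
    (3,2)@(7, 5): e=[12,1,5] → █
    (4,2)@(9, 5): e=[48,-11,-19] → ·
    (3,3)@(7, 7): e=[24,-1,-5] → ·
    (2,4)@(5, 9): e=[0,9,9] → █  [on edge]
    (3,4)@(7, 9): e=[36,-3,-15] → ·
    (2,5)@(5, 11): e=[12,7,-1] → ·
    (1,7)@(3, 15): e=[0,15,3] → █  [on edge]
    (2,7)@(5, 15): e=[36,3,-21] → ·
    (1,8)@(3, 17): e=[12,13,-7] → ·
    (0,10)@(1, 21): e=[0,21,-3] → ·  [on edge]
  covered (4 px):
    · · · · ·
    · · · █ ·
    · · · █ ·
    · · · · ·
    · · █ · ·
    · · · · ·
    · · · · ·
    · █ · · ·
    · · · · ·
    · · · · ·
    · · · · ·
    · · · · ·

Result: 15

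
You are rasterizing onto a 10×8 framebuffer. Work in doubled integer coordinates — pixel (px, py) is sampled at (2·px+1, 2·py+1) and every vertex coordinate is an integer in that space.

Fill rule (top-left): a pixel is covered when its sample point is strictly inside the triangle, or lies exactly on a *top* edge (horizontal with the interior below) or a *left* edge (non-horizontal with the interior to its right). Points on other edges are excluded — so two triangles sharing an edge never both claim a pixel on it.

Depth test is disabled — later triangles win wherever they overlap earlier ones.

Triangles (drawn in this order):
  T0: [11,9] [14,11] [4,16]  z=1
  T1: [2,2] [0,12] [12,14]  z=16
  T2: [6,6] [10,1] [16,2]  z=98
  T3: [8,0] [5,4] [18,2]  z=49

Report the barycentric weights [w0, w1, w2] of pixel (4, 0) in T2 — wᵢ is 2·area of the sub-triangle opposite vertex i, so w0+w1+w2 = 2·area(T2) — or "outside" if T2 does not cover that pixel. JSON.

T0:
  2·area = 35
  edge (11, 9)→(14, 11): d=(3,2) right/bottom  bias=-1
  edge (14, 11)→(4, 16): d=(-10,5) right/bottom  bias=-1
  edge (4, 16)→(11, 9): d=(7,-7) top-left  bias=+0
    (9,0)@(19, 1): e=[-40,75,0] → ·  [on edge]
    (8,1)@(17, 3): e=[-30,65,0] → ·  [on edge]
    (2,2)@(5, 5): e=[0,105,-70] → ·  [on edge]
    (7,2)@(15, 5): e=[-20,55,0] → ·  [on edge]
    (6,3)@(13, 7): e=[-10,45,0] → ·  [on edge]
    (5,4)@(11, 9): e=[0,35,0] → ·  [on edge]
    (4,5)@(9, 11): e=[10,25,0] → █  [on edge]
    (5,5)@(11, 11): e=[6,15,14] → █
    (6,5)@(13, 11): e=[2,5,28] → █
    (7,5)@(15, 11): e=[-2,-5,42] → ·
    (3,6)@(7, 13): e=[20,15,0] → █  [on edge]
    (5,6)@(11, 13): e=[12,-5,28] → ·
    (8,6)@(17, 13): e=[0,-35,70] → ·  [on edge]
    (2,7)@(5, 15): e=[30,5,0] → █  [on edge]
  covered (6 px):
    · · · · · · · · · ·
    · · · · · · · · · ·
    · · · · · · · · · ·
    · · · · · · · · · ·
    · · · · · · · · · ·
    · · · · █ █ █ · · ·
    · · · █ █ · · · · ·
    · · █ · · · · · · ·
T1:
  2·area = 124  (B↔C swapped to make it positive)
  edge (2, 2)→(12, 14): d=(10,12) right/bottom  bias=-1
  edge (12, 14)→(0, 12): d=(-12,-2) top-left  bias=+0
  edge (0, 12)→(2, 2): d=(2,-10) top-left  bias=+0
    (1,2)@(3, 5): e=[18,90,16] → █
    (2,2)@(5, 5): e=[-6,94,36] → ·
    (0,3)@(1, 7): e=[62,62,0] → █  [on edge]
    (2,3)@(5, 7): e=[14,70,40] → █
    (3,3)@(7, 7): e=[-10,74,60] → ·
    (0,4)@(1, 9): e=[82,38,4] → █
    (3,4)@(7, 9): e=[10,50,64] → █
    (4,4)@(9, 9): e=[-14,54,84] → ·
    (0,5)@(1, 11): e=[102,14,8] → █
    (4,5)@(9, 11): e=[6,30,88] → █
    (5,5)@(11, 11): e=[-18,34,108] → ·
    (0,6)@(1, 13): e=[122,-10,12] → ·
  covered (16 px):
    · · · · · · · · · ·
    · · · · · · · · · ·
    · █ · · · · · · · ·
    █ █ █ · · · · · · ·
    █ █ █ █ · · · · · ·
    █ █ █ █ █ · · · · ·
    · · · █ █ █ · · · ·
    · · · · · · · · · ·
T2:
  2·area = 34
  edge (6, 6)→(10, 1): d=(4,-5) top-left  bias=+0
  edge (10, 1)→(16, 2): d=(6,1) right/bottom  bias=-1
  edge (16, 2)→(6, 6): d=(-10,4) right/bottom  bias=-1
    (4,1)@(9, 3): e=[3,13,18] → █
    (5,1)@(11, 3): e=[13,11,10] → █
    (6,1)@(13, 3): e=[23,9,2] → █
    (7,1)@(15, 3): e=[33,7,-6] → ·
    (3,2)@(7, 5): e=[1,27,6] → █
    (4,2)@(9, 5): e=[11,25,-2] → ·
    (5,2)@(11, 5): e=[21,23,-10] → ·
    (6,2)@(13, 5): e=[31,21,-18] → ·
    (3,3)@(7, 7): e=[9,39,-14] → ·
  covered (4 px):
    · · · · · · · · · ·
    · · · · █ █ █ · · ·
    · · · █ · · · · · ·
    · · · · · · · · · ·
    · · · · · · · · · ·
    · · · · · · · · · ·
    · · · · · · · · · ·
    · · · · · · · · · ·
T3:
  2·area = 46  (B↔C swapped to make it positive)
  edge (8, 0)→(18, 2): d=(10,2) right/bottom  bias=-1
  edge (18, 2)→(5, 4): d=(-13,2) right/bottom  bias=-1
  edge (5, 4)→(8, 0): d=(3,-4) top-left  bias=+0
    (4,0)@(9, 1): e=[8,31,7] → █
    (5,0)@(11, 1): e=[4,27,15] → █
    (6,0)@(13, 1): e=[0,23,23] → ·  [on edge]
    (3,1)@(7, 3): e=[32,9,5] → █
    (6,1)@(13, 3): e=[20,-3,29] → ·
    (3,2)@(7, 5): e=[52,-17,11] → ·
    (4,2)@(9, 5): e=[48,-21,19] → ·
    (5,2)@(11, 5): e=[44,-25,27] → ·
  covered (5 px):
    · · · · █ █ · · · ·
    · · · █ █ █ · · · ·
    · · · · · · · · · ·
    · · · · · · · · · ·
    · · · · · · · · · ·
    · · · · · · · · · ·
    · · · · · · · · · ·
    · · · · · · · · · ·

Answer: "outside"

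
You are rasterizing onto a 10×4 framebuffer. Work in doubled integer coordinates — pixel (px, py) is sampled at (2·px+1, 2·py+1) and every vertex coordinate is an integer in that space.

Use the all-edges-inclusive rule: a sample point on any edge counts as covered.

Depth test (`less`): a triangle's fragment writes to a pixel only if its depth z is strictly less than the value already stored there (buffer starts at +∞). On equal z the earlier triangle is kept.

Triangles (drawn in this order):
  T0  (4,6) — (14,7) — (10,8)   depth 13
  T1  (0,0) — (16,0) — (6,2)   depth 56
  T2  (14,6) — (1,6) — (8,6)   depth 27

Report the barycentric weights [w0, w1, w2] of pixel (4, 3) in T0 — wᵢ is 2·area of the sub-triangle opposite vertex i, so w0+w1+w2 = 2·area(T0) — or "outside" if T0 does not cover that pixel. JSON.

T0:
  2·area = 14
  edge (4, 6)→(14, 7): d=(10,1) inclusive
  edge (14, 7)→(10, 8): d=(-4,1) inclusive
  edge (10, 8)→(4, 6): d=(-6,-2) inclusive
    (0,2)@(1, 5): e=[-7,21,0] → ·  [on edge]
    (3,3)@(7, 7): e=[7,7,0] → █  [on edge]
    (4,3)@(9, 7): e=[5,5,4] → █
    (5,3)@(11, 7): e=[3,3,8] → █
    (6,3)@(13, 7): e=[1,1,12] → █
    (7,3)@(15, 7): e=[-1,-1,16] → ·
  covered (4 px):
    · · · · · · · · · ·
    · · · · · · · · · ·
    · · · · · · · · · ·
    · · · █ █ █ █ · · ·
T1:
  2·area = 32
  edge (0, 0)→(16, 0): d=(16,0) inclusive
  edge (16, 0)→(6, 2): d=(-10,2) inclusive
  edge (6, 2)→(0, 0): d=(-6,-2) inclusive
    (1,0)@(3, 1): e=[16,16,0] → █  [on edge]
    (2,0)@(5, 1): e=[16,12,4] → █
    (3,0)@(7, 1): e=[16,8,8] → █
    (4,0)@(9, 1): e=[16,4,12] → █
    (5,0)@(11, 1): e=[16,0,16] → █  [on edge]
    (6,0)@(13, 1): e=[16,-4,20] → ·
    (0,1)@(1, 3): e=[48,0,-16] → ·  [on edge]
    (1,1)@(3, 3): e=[48,-4,-12] → ·
    (2,1)@(5, 3): e=[48,-8,-8] → ·
    (3,1)@(7, 3): e=[48,-12,-4] → ·
    (4,1)@(9, 3): e=[48,-16,0] → ·  [on edge]
    (5,1)@(11, 3): e=[48,-20,4] → ·
    (7,2)@(15, 5): e=[80,-48,0] → ·  [on edge]
  covered (5 px):
    · █ █ █ █ █ · · · ·
    · · · · · · · · · ·
    · · · · · · · · · ·
    · · · · · · · · · ·
T2:
  degenerate (2·area = 0) — covers nothing

Final: [5,4,5]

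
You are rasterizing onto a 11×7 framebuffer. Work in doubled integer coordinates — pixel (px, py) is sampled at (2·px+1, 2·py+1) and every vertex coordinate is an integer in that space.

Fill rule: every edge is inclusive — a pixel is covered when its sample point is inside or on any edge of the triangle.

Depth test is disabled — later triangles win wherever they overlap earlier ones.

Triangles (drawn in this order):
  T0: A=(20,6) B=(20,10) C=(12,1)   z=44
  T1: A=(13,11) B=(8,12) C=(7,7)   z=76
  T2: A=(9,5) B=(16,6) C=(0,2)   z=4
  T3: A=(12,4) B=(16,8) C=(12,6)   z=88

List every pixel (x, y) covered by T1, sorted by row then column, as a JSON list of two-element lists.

T0:
  2·area = 32
  edge (20, 6)→(20, 10): d=(0,4) inclusive
  edge (20, 10)→(12, 1): d=(-8,-9) inclusive
  edge (12, 1)→(20, 6): d=(8,5) inclusive
    (7,1)@(15, 3): e=[20,11,1] → X
    (8,1)@(17, 3): e=[12,29,-9] → .
    (7,2)@(15, 5): e=[20,-5,17] → .
    (8,2)@(17, 5): e=[12,13,7] → X
    (9,2)@(19, 5): e=[4,31,-3] → .
    (8,3)@(17, 7): e=[12,-3,23] → .
    (9,3)@(19, 7): e=[4,15,13] → X
    (10,3)@(21, 7): e=[-4,33,3] → .
    (9,4)@(19, 9): e=[4,-1,29] → .
  covered (3 px):
    . . . . . . . . . . .
    . . . . . . . X . . .
    . . . . . . . . X . .
    . . . . . . . . . X .
    . . . . . . . . . . .
    . . . . . . . . . . .
    . . . . . . . . . . .
T1:
  2·area = 26
  edge (13, 11)→(8, 12): d=(-5,1) inclusive
  edge (8, 12)→(7, 7): d=(-1,-5) inclusive
  edge (7, 7)→(13, 11): d=(6,4) inclusive
    (0,1)@(1, 3): e=[52,-26,0] → .  [on edge]
    (3,3)@(7, 7): e=[26,0,0] → X  [on edge]
    (4,3)@(9, 7): e=[24,10,-8] → .
    (3,4)@(7, 9): e=[16,-2,12] → .
    (4,4)@(9, 9): e=[14,8,4] → X
    (5,4)@(11, 9): e=[12,18,-4] → .
    (4,5)@(9, 11): e=[4,6,16] → X
    (5,5)@(11, 11): e=[2,16,8] → X
    (6,5)@(13, 11): e=[0,26,0] → X  [on edge]
    (7,5)@(15, 11): e=[-2,36,-8] → .
    (1,6)@(3, 13): e=[0,-26,52] → .  [on edge]
    (4,6)@(9, 13): e=[-6,4,28] → .
  covered (5 px):
    . . . . . . . . . . .
    . . . . . . . . . . .
    . . . . . . . . . . .
    . . . X . . . . . . .
    . . . . X . . . . . .
    . . . . X X X . . . .
    . . . . . . . . . . .
T2:
  2·area = 12  (B↔C swapped to make it positive)
  edge (9, 5)→(0, 2): d=(-9,-3) inclusive
  edge (0, 2)→(16, 6): d=(16,4) inclusive
  edge (16, 6)→(9, 5): d=(-7,-1) inclusive
    (1,1)@(3, 3): e=[0,4,8] → X  [on edge]
    (2,1)@(5, 3): e=[6,-4,10] → .
    (1,2)@(3, 5): e=[-18,36,-6] → .
    (4,2)@(9, 5): e=[0,12,0] → X  [on edge]
    (5,2)@(11, 5): e=[6,4,2] → X
    (6,2)@(13, 5): e=[12,-4,4] → .
    (4,3)@(9, 7): e=[-18,44,-14] → .
    (5,3)@(11, 7): e=[-12,36,-12] → .
    (7,3)@(15, 7): e=[0,20,-8] → .  [on edge]
    (10,4)@(21, 9): e=[0,28,-16] → .  [on edge]
  covered (3 px):
    . . . . . . . . . . .
    . X . . . . . . . . .
    . . . . X X . . . . .
    . . . . . . . . . . .
    . . . . . . . . . . .
    . . . . . . . . . . .
    . . . . . . . . . . .
T3:
  2·area = 8
  edge (12, 4)→(16, 8): d=(4,4) inclusive
  edge (16, 8)→(12, 6): d=(-4,-2) inclusive
  edge (12, 6)→(12, 4): d=(0,-2) inclusive
    (4,0)@(9, 1): e=[0,14,-6] → .  [on edge]
    (5,1)@(11, 3): e=[0,10,-2] → .  [on edge]
    (6,2)@(13, 5): e=[0,6,2] → X  [on edge]
    (7,2)@(15, 5): e=[-8,10,6] → .
    (6,3)@(13, 7): e=[8,-2,2] → .
    (7,3)@(15, 7): e=[0,2,6] → X  [on edge]
    (8,3)@(17, 7): e=[-8,6,10] → .
    (7,4)@(15, 9): e=[8,-6,6] → .
    (8,4)@(17, 9): e=[0,-2,10] → .  [on edge]
    (9,5)@(19, 11): e=[0,-6,14] → .  [on edge]
    (10,6)@(21, 13): e=[0,-10,18] → .  [on edge]
  covered (2 px):
    . . . . . . . . . . .
    . . . . . . . . . . .
    . . . . . . X . . . .
    . . . . . . . X . . .
    . . . . . . . . . . .
    . . . . . . . . . . .
    . . . . . . . . . . .

Final: [[3,3],[4,4],[4,5],[5,5],[6,5]]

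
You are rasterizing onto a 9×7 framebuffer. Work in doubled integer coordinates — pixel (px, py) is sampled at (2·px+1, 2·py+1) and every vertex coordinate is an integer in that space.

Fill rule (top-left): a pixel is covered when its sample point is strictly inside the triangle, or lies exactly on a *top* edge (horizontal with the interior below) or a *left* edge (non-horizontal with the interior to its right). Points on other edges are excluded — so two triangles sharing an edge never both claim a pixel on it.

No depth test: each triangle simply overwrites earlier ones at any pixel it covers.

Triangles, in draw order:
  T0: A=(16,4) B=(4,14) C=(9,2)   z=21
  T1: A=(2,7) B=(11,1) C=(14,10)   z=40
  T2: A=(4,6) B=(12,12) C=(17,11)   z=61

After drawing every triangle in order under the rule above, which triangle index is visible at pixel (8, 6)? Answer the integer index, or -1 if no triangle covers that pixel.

T0:
  2·area = 94
  edge (16, 4)→(4, 14): d=(-12,10) right/bottom  bias=-1
  edge (4, 14)→(9, 2): d=(5,-12) top-left  bias=+0
  edge (9, 2)→(16, 4): d=(7,2) right/bottom  bias=-1
    (4,1)@(9, 3): e=[82,5,7] → #
    (5,1)@(11, 3): e=[62,29,3] → #
    (6,1)@(13, 3): e=[42,53,-1] → ·
    (4,2)@(9, 5): e=[58,15,21] → #
    (6,2)@(13, 5): e=[18,63,13] → #
    (7,2)@(15, 5): e=[-2,87,9] → ·
    (3,3)@(7, 7): e=[54,1,39] → #
    (6,3)@(13, 7): e=[-6,73,27] → ·
    (3,4)@(7, 9): e=[30,11,53] → #
    (5,4)@(11, 9): e=[-10,59,45] → ·
    (3,5)@(7, 11): e=[6,21,67] → #
    (4,5)@(9, 11): e=[-14,45,63] → ·
  covered (12 px):
    · · · · · · · · ·
    · · · · # # · · ·
    · · · · # # # · ·
    · · · # # # · · ·
    · · · # # · · · ·
    · · · # · · · · ·
    · · # · · · · · ·
T1:
  2·area = 99
  edge (2, 7)→(11, 1): d=(9,-6) top-left  bias=+0
  edge (11, 1)→(14, 10): d=(3,9) right/bottom  bias=-1
  edge (14, 10)→(2, 7): d=(-12,-3) top-left  bias=+0
    (5,0)@(11, 1): e=[0,0,99] → ·  [on edge]
    (4,1)@(9, 3): e=[6,24,69] → #
    (5,1)@(11, 3): e=[18,6,75] → #
    (6,1)@(13, 3): e=[30,-12,81] → ·
    (2,2)@(5, 5): e=[0,66,33] → #  [on edge]
    (3,2)@(7, 5): e=[12,48,39] → #
    (6,2)@(13, 5): e=[48,-6,57] → ·
    (1,3)@(3, 7): e=[6,90,3] → #
    (6,3)@(13, 7): e=[66,0,33] → ·  [on edge]
    (1,4)@(3, 9): e=[24,96,-21] → ·
    (2,4)@(5, 9): e=[36,78,-15] → ·
    (3,4)@(7, 9): e=[48,60,-9] → ·
    (7,6)@(15, 13): e=[132,0,-33] → ·  [on edge]
  covered (13 px):
    · · · · · · · · ·
    · · · · # # · · ·
    · · # # # # · · ·
    · # # # # # · · ·
    · · · · · # # · ·
    · · · · · · · · ·
    · · · · · · · · ·
T2:
  2·area = 38  (B↔C swapped to make it positive)
  edge (4, 6)→(17, 11): d=(13,5) right/bottom  bias=-1
  edge (17, 11)→(12, 12): d=(-5,1) right/bottom  bias=-1
  edge (12, 12)→(4, 6): d=(-8,-6) top-left  bias=+0
    (4,4)@(9, 9): e=[14,18,6] → #
    (5,4)@(11, 9): e=[4,16,18] → #
    (6,4)@(13, 9): e=[-6,14,30] → ·
    (4,5)@(9, 11): e=[40,8,-10] → ·
    (5,5)@(11, 11): e=[30,6,2] → #
    (6,5)@(13, 11): e=[20,4,14] → #
    (7,5)@(15, 11): e=[10,2,26] → #
    (8,5)@(17, 11): e=[0,0,38] → ·  [on edge]
    (3,6)@(7, 13): e=[76,0,-38] → ·  [on edge]
    (5,6)@(11, 13): e=[56,-4,-14] → ·
    (6,6)@(13, 13): e=[46,-6,-2] → ·
    (7,6)@(15, 13): e=[36,-8,10] → ·
  covered (5 px):
    · · · · · · · · ·
    · · · · · · · · ·
    · · · · · · · · ·
    · · · · · · · · ·
    · · · · # # · · ·
    · · · · · # # # ·
    · · · · · · · · ·

Z-buffer (winner per pixel, '.' = empty):
  . . . . . . . . .
  . . . . 1 1 . . .
  . . 1 1 1 1 0 . .
  . 1 1 1 1 1 . . .
  . . . 0 2 2 1 . .
  . . . 0 . 2 2 2 .
  . . 0 . . . . . .

Result: -1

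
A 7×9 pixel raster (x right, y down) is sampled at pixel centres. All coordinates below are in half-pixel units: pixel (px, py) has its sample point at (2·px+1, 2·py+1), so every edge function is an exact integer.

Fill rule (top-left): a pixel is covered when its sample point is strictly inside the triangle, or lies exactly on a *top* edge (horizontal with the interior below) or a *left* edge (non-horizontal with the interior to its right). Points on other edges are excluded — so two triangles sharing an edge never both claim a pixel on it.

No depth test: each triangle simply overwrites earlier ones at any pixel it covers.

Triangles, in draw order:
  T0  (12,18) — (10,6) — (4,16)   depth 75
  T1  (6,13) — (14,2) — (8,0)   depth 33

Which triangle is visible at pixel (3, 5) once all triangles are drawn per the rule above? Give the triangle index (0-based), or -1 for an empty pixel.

T0:
  2·area = 92  (B↔C swapped to make it positive)
  edge (12, 18)→(4, 16): d=(-8,-2) top-left  bias=+0
  edge (4, 16)→(10, 6): d=(6,-10) top-left  bias=+0
  edge (10, 6)→(12, 18): d=(2,12) right/bottom  bias=-1
    (6,0)@(13, 1): e=[138,0,-46] → .  [on edge]
    (4,4)@(9, 9): e=[66,8,18] → X
    (5,4)@(11, 9): e=[70,28,-6] → .
    (3,5)@(7, 11): e=[46,0,46] → X  [on edge]
    (5,5)@(11, 11): e=[54,40,-2] → .
    (3,6)@(7, 13): e=[30,12,50] → X
    (5,6)@(11, 13): e=[38,52,2] → X
    (6,6)@(13, 13): e=[42,72,-22] → .
    (2,7)@(5, 15): e=[10,4,78] → X
    (6,7)@(13, 15): e=[26,84,-18] → .
    (2,8)@(5, 17): e=[-6,16,82] → .
    (3,8)@(7, 17): e=[-2,36,58] → .
  covered (12 px):
    . . . . . . .
    . . . . . . .
    . . . . . . .
    . . . . . . .
    . . . . X . .
    . . . X X . .
    . . . X X X .
    . . X X X X .
    . . . . X X .
T1:
  2·area = 82  (B↔C swapped to make it positive)
  edge (6, 13)→(8, 0): d=(2,-13) top-left  bias=+0
  edge (8, 0)→(14, 2): d=(6,2) right/bottom  bias=-1
  edge (14, 2)→(6, 13): d=(-8,11) right/bottom  bias=-1
    (4,0)@(9, 1): e=[15,4,63] → X
    (5,0)@(11, 1): e=[41,0,41] → .  [on edge]
    (4,1)@(9, 3): e=[19,16,47] → X
    (5,1)@(11, 3): e=[45,12,25] → X
    (6,1)@(13, 3): e=[71,8,3] → X
    (4,2)@(9, 5): e=[23,28,31] → X
    (6,2)@(13, 5): e=[75,20,-13] → .
    (3,3)@(7, 7): e=[1,44,37] → X
    (5,3)@(11, 7): e=[53,36,-7] → .
    (3,4)@(7, 9): e=[5,56,21] → X
    (4,4)@(9, 9): e=[31,52,-1] → .
    (3,5)@(7, 11): e=[9,68,5] → X
  covered (10 px):
    . . . . X . .
    . . . . X X X
    . . . . X X .
    . . . X X . .
    . . . X . . .
    . . . X . . .
    . . . . . . .
    . . . . . . .
    . . . . . . .

Z-buffer (winner per pixel, '.' = empty):
  . . . . 1 . .
  . . . . 1 1 1
  . . . . 1 1 .
  . . . 1 1 . .
  . . . 1 0 . .
  . . . 1 0 . .
  . . . 0 0 0 .
  . . 0 0 0 0 .
  . . . . 0 0 .

Answer: 1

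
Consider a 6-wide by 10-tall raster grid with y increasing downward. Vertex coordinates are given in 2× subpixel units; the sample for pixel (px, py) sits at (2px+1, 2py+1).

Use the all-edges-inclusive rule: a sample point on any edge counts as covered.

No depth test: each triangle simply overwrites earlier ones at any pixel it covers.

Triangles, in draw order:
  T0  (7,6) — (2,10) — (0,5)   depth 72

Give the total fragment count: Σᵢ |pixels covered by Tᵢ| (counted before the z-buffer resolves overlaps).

T0:
  2·area = 33
  edge (7, 6)→(2, 10): d=(-5,4) inclusive
  edge (2, 10)→(0, 5): d=(-2,-5) inclusive
  edge (0, 5)→(7, 6): d=(7,1) inclusive
    (0,3)@(1, 7): e=[19,1,13] → X
    (1,3)@(3, 7): e=[11,11,11] → X
    (2,3)@(5, 7): e=[3,21,9] → X
    (3,3)@(7, 7): e=[-5,31,7] → .
    (0,4)@(1, 9): e=[9,-3,27] → .
    (1,4)@(3, 9): e=[1,7,25] → X
    (2,4)@(5, 9): e=[-7,17,23] → .
    (1,5)@(3, 11): e=[-9,3,39] → .
  covered (4 px):
    . . . . . .
    . . . . . .
    . . . . . .
    X X X . . .
    . X . . . .
    . . . . . .
    . . . . . .
    . . . . . .
    . . . . . .
    . . . . . .

Result: 4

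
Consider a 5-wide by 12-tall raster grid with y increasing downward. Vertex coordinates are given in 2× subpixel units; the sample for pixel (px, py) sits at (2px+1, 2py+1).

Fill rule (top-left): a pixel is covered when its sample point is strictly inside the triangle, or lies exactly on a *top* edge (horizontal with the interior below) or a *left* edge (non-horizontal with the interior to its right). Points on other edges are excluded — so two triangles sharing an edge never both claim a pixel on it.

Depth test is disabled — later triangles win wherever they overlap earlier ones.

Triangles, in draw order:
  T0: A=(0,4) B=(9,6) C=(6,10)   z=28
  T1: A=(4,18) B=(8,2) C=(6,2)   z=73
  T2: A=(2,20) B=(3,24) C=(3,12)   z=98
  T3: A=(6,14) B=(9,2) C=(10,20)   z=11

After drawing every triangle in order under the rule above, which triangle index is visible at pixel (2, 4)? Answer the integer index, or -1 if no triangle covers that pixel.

T0:
  2·area = 42
  edge (0, 4)→(9, 6): d=(9,2) right/bottom  bias=-1
  edge (9, 6)→(6, 10): d=(-3,4) right/bottom  bias=-1
  edge (6, 10)→(0, 4): d=(-6,-6) top-left  bias=+0
    (0,2)@(1, 5): e=[7,35,0] → #  [on edge]
    (1,2)@(3, 5): e=[3,27,12] → #
    (2,2)@(5, 5): e=[-1,19,24] → ·
    (0,3)@(1, 7): e=[25,29,-12] → ·
    (1,3)@(3, 7): e=[21,21,0] → #  [on edge]
    (2,3)@(5, 7): e=[17,13,12] → #
    (3,3)@(7, 7): e=[13,5,24] → #
    (4,3)@(9, 7): e=[9,-3,36] → ·
    (1,4)@(3, 9): e=[39,15,-12] → ·
    (2,4)@(5, 9): e=[35,7,0] → #  [on edge]
    (3,4)@(7, 9): e=[31,-1,12] → ·
    (2,5)@(5, 11): e=[53,1,-12] → ·
    (3,5)@(7, 11): e=[49,-7,0] → ·  [on edge]
    (4,6)@(9, 13): e=[63,-21,0] → ·  [on edge]
  covered (6 px):
    · · · · ·
    · · · · ·
    # # · · ·
    · # # # ·
    · · # · ·
    · · · · ·
    · · · · ·
    · · · · ·
    · · · · ·
    · · · · ·
    · · · · ·
    · · · · ·
T1:
  2·area = 32  (B↔C swapped to make it positive)
  edge (4, 18)→(6, 2): d=(2,-16) top-left  bias=+0
  edge (6, 2)→(8, 2): d=(2,0) top-left  bias=+0
  edge (8, 2)→(4, 18): d=(-4,16) right/bottom  bias=-1
    (3,1)@(7, 3): e=[18,2,12] → #
    (4,1)@(9, 3): e=[50,2,-20] → ·
    (3,2)@(7, 5): e=[22,6,4] → #
    (4,2)@(9, 5): e=[54,6,-28] → ·
    (3,3)@(7, 7): e=[26,10,-4] → ·
    (2,5)@(5, 11): e=[2,18,12] → #
    (3,5)@(7, 11): e=[34,18,-20] → ·
    (2,6)@(5, 13): e=[6,22,4] → #
    (3,6)@(7, 13): e=[38,22,-28] → ·
    (2,7)@(5, 15): e=[10,26,-4] → ·
  covered (4 px):
    · · · · ·
    · · · # ·
    · · · # ·
    · · · · ·
    · · · · ·
    · · # · ·
    · · # · ·
    · · · · ·
    · · · · ·
    · · · · ·
    · · · · ·
    · · · · ·
T2:
  2·area = 12  (B↔C swapped to make it positive)
  edge (2, 20)→(3, 12): d=(1,-8) top-left  bias=+0
  edge (3, 12)→(3, 24): d=(0,12) right/bottom  bias=-1
  edge (3, 24)→(2, 20): d=(-1,-4) top-left  bias=+0
    (1,0)@(3, 1): e=[-11,0,23] → ·  [on edge]
    (1,1)@(3, 3): e=[-9,0,21] → ·  [on edge]
    (1,2)@(3, 5): e=[-7,0,19] → ·  [on edge]
    (1,3)@(3, 7): e=[-5,0,17] → ·  [on edge]
    (1,4)@(3, 9): e=[-3,0,15] → ·  [on edge]
    (1,5)@(3, 11): e=[-1,0,13] → ·  [on edge]
    (1,6)@(3, 13): e=[1,0,11] → ·  [on edge]
    (1,7)@(3, 15): e=[3,0,9] → ·  [on edge]
    (1,8)@(3, 17): e=[5,0,7] → ·  [on edge]
    (1,9)@(3, 19): e=[7,0,5] → ·  [on edge]
    (1,10)@(3, 21): e=[9,0,3] → ·  [on edge]
    (1,11)@(3, 23): e=[11,0,1] → ·  [on edge]
  covered (0 px):
    · · · · ·
    · · · · ·
    · · · · ·
    · · · · ·
    · · · · ·
    · · · · ·
    · · · · ·
    · · · · ·
    · · · · ·
    · · · · ·
    · · · · ·
    · · · · ·
T3:
  2·area = 66
  edge (6, 14)→(9, 2): d=(3,-12) top-left  bias=+0
  edge (9, 2)→(10, 20): d=(1,18) right/bottom  bias=-1
  edge (10, 20)→(6, 14): d=(-4,-6) top-left  bias=+0
    (4,1)@(9, 3): e=[3,1,62] → #
    (4,2)@(9, 5): e=[9,3,54] → #
    (4,3)@(9, 7): e=[15,5,46] → #
    (4,4)@(9, 9): e=[21,7,38] → #
    (3,5)@(7, 11): e=[3,45,18] → #
    (3,6)@(7, 13): e=[9,47,10] → #
    (3,7)@(7, 15): e=[15,49,2] → #
    (3,8)@(7, 17): e=[21,51,-6] → ·
    (4,8)@(9, 17): e=[45,15,6] → #
    (4,9)@(9, 19): e=[51,17,-2] → ·
  covered (11 px):
    · · · · ·
    · · · · #
    · · · · #
    · · · · #
    · · · · #
    · · · # #
    · · · # #
    · · · # #
    · · · · #
    · · · · ·
    · · · · ·
    · · · · ·

Z-buffer (winner per pixel, '.' = empty):
  . . . . .
  . . . 1 3
  0 0 . 1 3
  . 0 0 0 3
  . . 0 . 3
  . . 1 3 3
  . . 1 3 3
  . . . 3 3
  . . . . 3
  . . . . .
  . . . . .
  . . . . .

Answer: 0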